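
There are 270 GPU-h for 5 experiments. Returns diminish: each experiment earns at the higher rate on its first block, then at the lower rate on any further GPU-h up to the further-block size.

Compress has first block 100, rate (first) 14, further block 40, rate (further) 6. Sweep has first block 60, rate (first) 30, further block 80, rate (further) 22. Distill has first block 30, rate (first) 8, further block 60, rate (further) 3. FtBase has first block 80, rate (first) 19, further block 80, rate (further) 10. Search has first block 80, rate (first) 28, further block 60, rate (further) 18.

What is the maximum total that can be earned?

Order all 10 blocks by rate: Sweep/tier1 30 > Search/tier1 28 > Sweep/tier2 22 > FtBase/tier1 19 > Search/tier2 18 > Compress/tier1 14 > FtBase/tier2 10 > Distill/tier1 8 > Compress/tier2 6 > Distill/tier2 3.
Sweep tier1 at 30: fill all 60 ; 210 left.
Search tier1 at 28: fill all 80 ; 130 left.
Sweep/tier2 (22): +80 ; 50 left.
FtBase tier1 at 19: only 50 left, fill 50.
Total = 30×60 + 28×80 + 22×80 + 19×50 = 6750.

6750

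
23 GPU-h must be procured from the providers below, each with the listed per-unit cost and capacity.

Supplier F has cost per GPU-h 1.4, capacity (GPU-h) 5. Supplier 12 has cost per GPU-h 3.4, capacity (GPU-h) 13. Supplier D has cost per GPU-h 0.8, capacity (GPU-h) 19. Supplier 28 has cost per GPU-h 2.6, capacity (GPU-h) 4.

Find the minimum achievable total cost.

Use providers in increasing cost order.
Supplier D (0.8): use full 19 — 4 GPU-h to go.
Supplier F at 1.4: take 4 of its 5 — requirement met.
Supplier 28, Supplier 12: unused.
Cost = 19×0.8 + 4×1.4 = 20.8.

20.8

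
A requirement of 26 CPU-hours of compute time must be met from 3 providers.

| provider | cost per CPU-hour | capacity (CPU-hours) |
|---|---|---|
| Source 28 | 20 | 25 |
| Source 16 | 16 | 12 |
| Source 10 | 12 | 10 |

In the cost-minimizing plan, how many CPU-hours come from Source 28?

4

Use providers in increasing cost order.
Take 10 from Source 10 at 12 ; need 16 more.
Source 16 at 16: take all 12 CPU-hours ; 4 still needed.
Source 28 at 20: take 4 of its 25 ; requirement met.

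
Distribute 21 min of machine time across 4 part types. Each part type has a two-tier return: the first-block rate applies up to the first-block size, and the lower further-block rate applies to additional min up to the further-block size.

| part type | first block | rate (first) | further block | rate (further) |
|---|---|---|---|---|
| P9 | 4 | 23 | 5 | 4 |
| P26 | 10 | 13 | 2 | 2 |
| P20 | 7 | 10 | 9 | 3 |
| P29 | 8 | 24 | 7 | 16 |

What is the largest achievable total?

422

Order all 8 blocks by rate: P29/tier1 24 > P9/tier1 23 > P29/tier2 16 > P26/tier1 13 > P20/tier1 10 > P9/tier2 4 > P20/tier2 3 > P26/tier2 2.
P29 tier1 at 24: fill all 8 — 13 left.
Fill P9 tier1 block (4 at 23) — 9 left.
P29/tier2 (16): +7 — 2 left.
P26/tier1: +2 of 10 at 13; pool empty.
Total = 24×8 + 23×4 + 16×7 + 13×2 = 422.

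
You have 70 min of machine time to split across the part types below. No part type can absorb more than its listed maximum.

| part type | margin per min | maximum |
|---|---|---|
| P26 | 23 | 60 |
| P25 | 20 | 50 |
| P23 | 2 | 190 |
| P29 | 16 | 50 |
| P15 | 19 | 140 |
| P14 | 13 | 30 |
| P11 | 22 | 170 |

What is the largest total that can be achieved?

Order the part types by margin per min: P26 23 > P11 22 > P25 20 > P15 19 > P29 16 > P14 13 > P23 2.
P26 takes 60 to reach its cap of 60 — 10 left.
P11: +10 (room for 170) → 10. Pool exhausted.
Total = 23×60 + 22×10 = 1600.

1600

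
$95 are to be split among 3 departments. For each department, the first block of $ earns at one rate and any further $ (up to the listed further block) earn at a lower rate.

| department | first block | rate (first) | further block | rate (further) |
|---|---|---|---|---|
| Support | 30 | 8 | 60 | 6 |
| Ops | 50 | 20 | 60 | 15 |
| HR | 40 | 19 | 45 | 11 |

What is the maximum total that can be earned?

Rank every tier by rate: Ops/first 20 > HR/first 19 > Ops/second 15 > HR/second 11 > Support/first 8 > Support/second 6.
Ops first at 20: fill all 50 — 45 left.
HR/first (19): +40 — 5 left.
Ops/second: +5 of 60 at 15; pool empty.
Total = 20×50 + 19×40 + 15×5 = 1835.

1835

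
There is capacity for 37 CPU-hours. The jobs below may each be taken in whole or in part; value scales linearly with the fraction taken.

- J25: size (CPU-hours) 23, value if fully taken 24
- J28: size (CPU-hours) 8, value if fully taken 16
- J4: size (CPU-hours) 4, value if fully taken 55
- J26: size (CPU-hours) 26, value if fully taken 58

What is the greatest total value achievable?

Rank by value-to-size ratio: J4 55/4≈13.8, J26 58/26≈2.23, J28 16/8≈2, J25 24/23≈1.04.
All 4 CPU-hours of J4 fit (value 55) ; 33 remain.
J26: take in full, 26 CPU-hours for value 58 ; 7 left.
Fill the last 7 CPU-hours with part of J28: 7/8 of it earns 14.
Total value = 127.

127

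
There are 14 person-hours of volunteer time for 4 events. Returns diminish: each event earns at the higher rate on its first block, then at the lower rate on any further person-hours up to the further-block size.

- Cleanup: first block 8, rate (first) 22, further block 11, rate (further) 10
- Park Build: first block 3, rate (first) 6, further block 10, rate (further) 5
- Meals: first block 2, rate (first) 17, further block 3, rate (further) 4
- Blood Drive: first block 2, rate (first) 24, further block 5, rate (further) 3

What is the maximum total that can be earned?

278

Order all 8 blocks by rate: Blood Drive/first 24 > Cleanup/first 22 > Meals/first 17 > Cleanup/second 10 > Park Build/first 6 > Park Build/second 5 > Meals/second 4 > Blood Drive/second 3.
Blood Drive/first (24): +2 ; 12 left.
Fill Cleanup first block (8 at 22) ; 4 left.
Meals/first (17): +2 ; 2 left.
2 remain; put them into Cleanup second at 10.
Total = 24×2 + 22×8 + 17×2 + 10×2 = 278.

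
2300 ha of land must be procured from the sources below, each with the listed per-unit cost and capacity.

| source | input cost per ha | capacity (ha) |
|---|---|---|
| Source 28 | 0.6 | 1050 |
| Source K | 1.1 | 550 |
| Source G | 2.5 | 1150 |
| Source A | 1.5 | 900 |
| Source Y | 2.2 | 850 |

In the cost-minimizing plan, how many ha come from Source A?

700

Cheapest first:
Source 28 (0.6): use full 1050 ; 1250 ha to go.
Source K at 1.1: take all 550 ha ; 700 still needed.
Source A at 1.5: take 700 of its 900 ; requirement met.
Source Y, Source G: unused.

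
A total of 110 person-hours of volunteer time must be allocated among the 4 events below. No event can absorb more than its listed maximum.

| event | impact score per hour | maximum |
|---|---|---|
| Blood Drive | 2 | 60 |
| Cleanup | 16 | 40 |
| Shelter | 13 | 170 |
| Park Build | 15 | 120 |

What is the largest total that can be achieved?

1690

Order the events by impact score per hour: Cleanup 16 > Park Build 15 > Shelter 13 > Blood Drive 2.
Cleanup takes 40 to reach its cap of 40 — 70 left.
Park Build has room for 120 but only 70 remain, so it gets 70.
Total = 16×40 + 15×70 = 1690.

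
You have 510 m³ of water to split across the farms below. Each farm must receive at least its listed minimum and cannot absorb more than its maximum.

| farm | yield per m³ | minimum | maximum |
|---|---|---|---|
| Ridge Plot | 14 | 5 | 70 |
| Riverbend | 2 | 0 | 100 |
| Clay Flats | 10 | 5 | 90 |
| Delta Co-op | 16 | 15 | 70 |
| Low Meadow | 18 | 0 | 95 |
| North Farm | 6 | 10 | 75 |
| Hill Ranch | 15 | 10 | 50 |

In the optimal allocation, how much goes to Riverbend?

60

Meeting every minimum uses 5+0+5+15+0+10+10 = 45 m³, leaving 465.
Rank by yield per m³: Low Meadow 18 > Delta Co-op 16 > Hill Ranch 15 > Ridge Plot 14 > Clay Flats 10 > North Farm 6 > Riverbend 2.
Low Meadow: +95 to 95 (cap) → 370 left.
Delta Co-op takes 55 more to reach its cap of 70 → 315 left.
Hill Ranch: +40 to 50 (cap) → 275 left.
Give Ridge Plot 65 more to hit its cap of 70 → 210 left.
Give Clay Flats 85 more to hit its cap of 90 → 125 left.
North Farm: +65 to 75 (cap) → 60 left.
Only 60 left; Riverbend takes them to reach 60.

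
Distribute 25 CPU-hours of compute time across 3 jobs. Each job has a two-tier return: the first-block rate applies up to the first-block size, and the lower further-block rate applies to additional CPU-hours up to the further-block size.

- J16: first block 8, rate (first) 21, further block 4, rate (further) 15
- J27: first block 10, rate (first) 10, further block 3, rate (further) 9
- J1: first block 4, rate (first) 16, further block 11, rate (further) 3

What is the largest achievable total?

382

Order all 6 blocks by rate: J16/T1 21 > J1/T1 16 > J16/T2 15 > J27/T1 10 > J27/T2 9 > J1/T2 3.
Fill J16 T1 block (8 at 21) — 17 left.
J1 T1 at 16: fill all 4 — 13 left.
J16 T2 at 15: fill all 4 — 9 left.
J27 T1 at 10: only 9 left, fill 9.
Total = 21×8 + 16×4 + 15×4 + 10×9 = 382.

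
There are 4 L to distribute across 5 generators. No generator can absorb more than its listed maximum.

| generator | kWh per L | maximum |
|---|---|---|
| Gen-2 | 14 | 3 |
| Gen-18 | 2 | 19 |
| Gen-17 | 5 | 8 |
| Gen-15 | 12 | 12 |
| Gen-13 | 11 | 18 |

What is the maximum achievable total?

Highest kWh per L first: Gen-2 14 > Gen-15 12 > Gen-13 11 > Gen-17 5 > Gen-18 2.
Gen-2: +3 to 3 (cap) → 1 left.
Gen-15 has room for 12 but only 1 remain, so it gets 1.
Total = 14×3 + 12×1 = 54.

54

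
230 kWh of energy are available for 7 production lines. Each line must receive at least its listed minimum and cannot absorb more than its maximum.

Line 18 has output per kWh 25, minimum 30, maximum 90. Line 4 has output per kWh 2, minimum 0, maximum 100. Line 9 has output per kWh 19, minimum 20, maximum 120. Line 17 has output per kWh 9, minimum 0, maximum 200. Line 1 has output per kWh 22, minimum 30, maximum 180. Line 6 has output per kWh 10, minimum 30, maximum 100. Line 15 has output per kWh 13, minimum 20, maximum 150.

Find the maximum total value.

Meeting every minimum uses 30+0+20+0+30+30+20 = 130 kWh, leaving 100.
Highest output per kWh first: Line 18 25 > Line 1 22 > Line 9 19 > Line 15 13 > Line 6 10 > Line 17 9 > Line 4 2.
Give Line 18 60 more to hit its cap of 90 — 40 left.
Line 1: +40 (room for 150) → 70. Pool exhausted.
Total = 25×90 + 19×20 + 22×70 + 10×30 + 13×20 = 4730.

4730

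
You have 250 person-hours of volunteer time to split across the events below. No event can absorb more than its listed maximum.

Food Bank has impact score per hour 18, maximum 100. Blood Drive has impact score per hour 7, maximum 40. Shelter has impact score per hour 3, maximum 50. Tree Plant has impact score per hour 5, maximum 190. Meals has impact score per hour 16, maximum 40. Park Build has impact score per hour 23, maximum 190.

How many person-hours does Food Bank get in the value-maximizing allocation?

60

Rank by impact score per hour: Park Build 23 > Food Bank 18 > Meals 16 > Blood Drive 7 > Tree Plant 5 > Shelter 3.
Park Build takes 190 to reach its cap of 190 → 60 left.
Food Bank has room for 100 but only 60 remain, so it gets 60.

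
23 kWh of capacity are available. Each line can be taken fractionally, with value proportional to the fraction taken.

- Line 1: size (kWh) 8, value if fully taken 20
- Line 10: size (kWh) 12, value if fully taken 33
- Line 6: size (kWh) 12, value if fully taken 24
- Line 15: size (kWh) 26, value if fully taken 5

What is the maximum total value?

Best value per unit of size first: Line 10 33/12≈2.75, Line 1 20/8≈2.5, Line 6 24/12≈2, Line 15 5/26≈0.192.
All 12 kWh of Line 10 fit (value 33) ; 11 remain.
All 8 kWh of Line 1 fit (value 20) ; 3 remain.
Only 3 kWh remain; take 3/12 of Line 6 for value 24×3/12 = 6.
Total value = 59.

59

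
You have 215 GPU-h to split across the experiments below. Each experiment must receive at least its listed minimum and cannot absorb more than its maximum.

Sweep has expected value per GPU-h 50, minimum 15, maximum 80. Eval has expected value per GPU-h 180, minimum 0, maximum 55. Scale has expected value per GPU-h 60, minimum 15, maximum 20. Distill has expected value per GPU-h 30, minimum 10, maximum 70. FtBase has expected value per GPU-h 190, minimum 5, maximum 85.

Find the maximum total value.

29800

Meeting every minimum uses 15+0+15+10+5 = 45 GPU-h, leaving 170.
Order the experiments by expected value per GPU-h: FtBase 190 > Eval 180 > Scale 60 > Sweep 50 > Distill 30.
FtBase takes 80 more to reach its cap of 85 → 90 left.
Eval: +55 to 55 (cap) → 35 left.
Scale takes 5 more to reach its cap of 20 → 30 left.
Sweep has room for 65 more but only 30 remain, so it gets 45.
Total = 50×45 + 180×55 + 60×20 + 30×10 + 190×85 = 29800.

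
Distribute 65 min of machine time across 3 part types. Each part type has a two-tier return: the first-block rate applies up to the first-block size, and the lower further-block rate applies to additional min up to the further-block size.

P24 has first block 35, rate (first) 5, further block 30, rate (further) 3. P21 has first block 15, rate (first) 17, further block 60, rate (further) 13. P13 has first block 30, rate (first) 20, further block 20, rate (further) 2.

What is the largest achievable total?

Rank every tier by rate: P13/tier1 20 > P21/tier1 17 > P21/tier2 13 > P24/tier1 5 > P24/tier2 3 > P13/tier2 2.
P13/tier1 (20): +30 → 35 left.
Fill P21 tier1 block (15 at 17) → 20 left.
P21 tier2 at 13: only 20 left, fill 20.
Total = 20×30 + 17×15 + 13×20 = 1115.

1115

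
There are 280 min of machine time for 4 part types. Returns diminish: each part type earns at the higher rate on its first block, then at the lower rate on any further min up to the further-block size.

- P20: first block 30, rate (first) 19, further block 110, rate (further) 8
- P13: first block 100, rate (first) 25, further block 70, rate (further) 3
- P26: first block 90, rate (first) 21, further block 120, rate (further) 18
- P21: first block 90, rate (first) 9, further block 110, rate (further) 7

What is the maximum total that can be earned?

Rank every tier by rate: P13/T1 25 > P26/T1 21 > P20/T1 19 > P26/T2 18 > P21/T1 9 > P20/T2 8 > P21/T2 7 > P13/T2 3.
P13 T1 at 25: fill all 100 — 180 left.
Fill P26 T1 block (90 at 21) — 90 left.
P20 T1 at 19: fill all 30 — 60 left.
P26 T2 at 18: only 60 left, fill 60.
Total = 25×100 + 21×90 + 19×30 + 18×60 = 6040.

6040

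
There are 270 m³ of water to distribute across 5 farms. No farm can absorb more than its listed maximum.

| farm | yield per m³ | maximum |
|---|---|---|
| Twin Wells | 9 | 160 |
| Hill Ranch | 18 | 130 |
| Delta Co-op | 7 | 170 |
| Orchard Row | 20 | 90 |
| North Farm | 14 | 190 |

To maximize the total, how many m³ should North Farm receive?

Order the farms by yield per m³: Orchard Row 20 > Hill Ranch 18 > North Farm 14 > Twin Wells 9 > Delta Co-op 7.
Orchard Row takes 90 to reach its cap of 90 ; 180 left.
Give Hill Ranch 130 to hit its cap of 130 ; 50 left.
Only 50 left; North Farm takes them to reach 50.

50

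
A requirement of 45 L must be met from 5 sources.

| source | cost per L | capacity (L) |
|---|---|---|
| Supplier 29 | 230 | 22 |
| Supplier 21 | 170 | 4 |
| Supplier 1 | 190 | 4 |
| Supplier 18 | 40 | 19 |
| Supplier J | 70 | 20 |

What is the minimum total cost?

3220

Cheapest first:
Supplier 18 (40): use full 19 ; 26 L to go.
Supplier J at 70: take all 20 L ; 6 still needed.
Supplier 21 (170): use full 4 ; 2 L to go.
Supplier 1 at 190: take 2 of its 4 ; requirement met.
Supplier 29: unused.
Cost = 19×40 + 20×70 + 4×170 + 2×190 = 3220.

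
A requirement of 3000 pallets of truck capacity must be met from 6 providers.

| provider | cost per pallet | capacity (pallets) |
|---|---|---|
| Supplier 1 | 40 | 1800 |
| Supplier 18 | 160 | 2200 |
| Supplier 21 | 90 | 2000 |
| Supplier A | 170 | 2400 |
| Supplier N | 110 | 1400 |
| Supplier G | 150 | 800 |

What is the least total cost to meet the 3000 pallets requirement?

Use providers in increasing cost order.
Supplier 1 at 40: take all 1800 pallets ; 1200 still needed.
Supplier 21 (90): take the remaining 1200 ; done.
Supplier N, Supplier G, Supplier 18, Supplier A: unused.
Cost = 1800×40 + 1200×90 = 180000.

180000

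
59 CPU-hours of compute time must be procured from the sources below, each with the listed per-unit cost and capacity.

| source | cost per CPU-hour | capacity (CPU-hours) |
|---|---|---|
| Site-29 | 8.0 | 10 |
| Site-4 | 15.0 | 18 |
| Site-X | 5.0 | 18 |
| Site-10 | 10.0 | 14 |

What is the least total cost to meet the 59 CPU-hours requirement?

565

Cheapest first:
Take 18 from Site-X at 5.0 ; need 41 more.
Site-29 at 8.0: take all 10 CPU-hours ; 31 still needed.
Site-10 (10.0): use full 14 ; 17 CPU-hours to go.
Site-4 at 15.0: take 17 of its 18 ; requirement met.
Cost = 18×5.0 + 10×8.0 + 14×10.0 + 17×15.0 = 565.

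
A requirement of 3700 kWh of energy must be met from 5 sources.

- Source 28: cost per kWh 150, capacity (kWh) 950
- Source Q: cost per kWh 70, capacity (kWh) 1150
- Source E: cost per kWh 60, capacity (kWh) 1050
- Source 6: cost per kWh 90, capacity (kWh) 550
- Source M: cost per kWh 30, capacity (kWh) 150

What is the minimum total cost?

Use sources in increasing cost order.
Take 150 from Source M at 30 ; need 3550 more.
Source E (60): use full 1050 ; 2500 kWh to go.
Source Q (70): use full 1150 ; 1350 kWh to go.
Source 6 at 90: take all 550 kWh ; 800 still needed.
Source 28 at 150: take 800 of its 950 ; requirement met.
Cost = 150×30 + 1050×60 + 1150×70 + 550×90 + 800×150 = 317500.

317500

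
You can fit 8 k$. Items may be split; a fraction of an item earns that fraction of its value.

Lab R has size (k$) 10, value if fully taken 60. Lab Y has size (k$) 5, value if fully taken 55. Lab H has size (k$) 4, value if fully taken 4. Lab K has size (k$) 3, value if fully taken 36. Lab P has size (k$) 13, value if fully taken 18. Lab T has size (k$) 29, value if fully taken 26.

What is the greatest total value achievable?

Sort by value density: Lab K 36/3≈12, Lab Y 55/5≈11, Lab R 60/10≈6, Lab P 18/13≈1.38, Lab H 4/4≈1, Lab T 26/29≈0.897.
Take all of Lab K (3 k$, value 36) — 5 k$ left.
Take all of Lab Y (5 k$, value 55) — 0 k$ left.
Total value = 91.

91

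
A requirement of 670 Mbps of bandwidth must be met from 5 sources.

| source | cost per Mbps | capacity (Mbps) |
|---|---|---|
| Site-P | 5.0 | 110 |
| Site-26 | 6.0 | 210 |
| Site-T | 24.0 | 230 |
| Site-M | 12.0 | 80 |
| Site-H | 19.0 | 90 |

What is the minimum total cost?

8800

Cheapest first:
Take 110 from Site-P at 5.0 — need 560 more.
Take 210 from Site-26 at 6.0 — need 350 more.
Take 80 from Site-M at 12.0 — need 270 more.
Take 90 from Site-H at 19.0 — need 180 more.
Site-T at 24.0: take 180 of its 230 — requirement met.
Cost = 110×5.0 + 210×6.0 + 80×12.0 + 90×19.0 + 180×24.0 = 8800.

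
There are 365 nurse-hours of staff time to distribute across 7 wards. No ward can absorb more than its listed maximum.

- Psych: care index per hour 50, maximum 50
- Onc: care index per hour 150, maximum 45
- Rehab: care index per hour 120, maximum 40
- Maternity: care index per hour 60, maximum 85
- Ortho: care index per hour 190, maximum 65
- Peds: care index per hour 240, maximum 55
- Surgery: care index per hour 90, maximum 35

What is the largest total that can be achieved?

47350

Order the wards by care index per hour: Peds 240 > Ortho 190 > Onc 150 > Rehab 120 > Surgery 90 > Maternity 60 > Psych 50.
Peds takes 55 to reach its cap of 55 → 310 left.
Ortho takes 65 to reach its cap of 65 → 245 left.
Onc takes 45 to reach its cap of 45 → 200 left.
Give Rehab 40 to hit its cap of 40 → 160 left.
Surgery takes 35 to reach its cap of 35 → 125 left.
Maternity takes 85 to reach its cap of 85 → 40 left.
Only 40 left; Psych takes them to reach 40.
Total = 50×40 + 150×45 + 120×40 + 60×85 + 190×65 + 240×55 + 90×35 = 47350.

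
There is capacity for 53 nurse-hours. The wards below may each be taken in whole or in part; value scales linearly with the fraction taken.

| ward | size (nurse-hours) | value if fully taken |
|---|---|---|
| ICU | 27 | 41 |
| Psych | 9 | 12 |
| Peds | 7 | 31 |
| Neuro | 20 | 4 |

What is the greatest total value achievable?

86

Rank by value-to-size ratio: Peds 31/7≈4.43, ICU 41/27≈1.52, Psych 12/9≈1.33, Neuro 4/20≈0.2.
Peds: take in full, 7 nurse-hours for value 31 — 46 left.
ICU: take in full, 27 nurse-hours for value 41 — 19 left.
All 9 nurse-hours of Psych fit (value 12) — 10 remain.
Only 10 nurse-hours remain; take 10/20 of Neuro for value 4×10/20 = 2.
Total value = 86.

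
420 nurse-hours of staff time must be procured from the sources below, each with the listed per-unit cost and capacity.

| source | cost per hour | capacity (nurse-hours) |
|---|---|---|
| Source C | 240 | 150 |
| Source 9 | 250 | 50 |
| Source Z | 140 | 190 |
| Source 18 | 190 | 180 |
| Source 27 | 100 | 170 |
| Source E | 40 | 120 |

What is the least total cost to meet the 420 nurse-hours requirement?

40000

Fill from the cheapest source first.
Source E (40): use full 120 — 300 nurse-hours to go.
Source 27 at 100: take all 170 nurse-hours — 130 still needed.
Source Z at 140: take 130 of its 190 — requirement met.
Source 18, Source C, Source 9: unused.
Cost = 120×40 + 170×100 + 130×140 = 40000.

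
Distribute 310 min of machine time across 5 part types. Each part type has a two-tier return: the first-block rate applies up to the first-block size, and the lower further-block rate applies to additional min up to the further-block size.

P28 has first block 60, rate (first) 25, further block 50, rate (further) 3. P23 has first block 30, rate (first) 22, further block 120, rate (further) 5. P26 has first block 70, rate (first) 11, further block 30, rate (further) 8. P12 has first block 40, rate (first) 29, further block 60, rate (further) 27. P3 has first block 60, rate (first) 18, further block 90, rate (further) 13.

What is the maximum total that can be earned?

Rank every tier by rate: P12/first 29 > P12/second 27 > P28/first 25 > P23/first 22 > P3/first 18 > P3/second 13 > P26/first 11 > P26/second 8 > P23/second 5 > P28/second 3.
P12/first (29): +40 — 270 left.
Fill P12 second block (60 at 27) — 210 left.
P28/first (25): +60 — 150 left.
P23 first at 22: fill all 30 — 120 left.
Fill P3 first block (60 at 18) — 60 left.
P3/second: +60 of 90 at 13; pool empty.
Total = 29×40 + 27×60 + 25×60 + 22×30 + 18×60 + 13×60 = 6800.

6800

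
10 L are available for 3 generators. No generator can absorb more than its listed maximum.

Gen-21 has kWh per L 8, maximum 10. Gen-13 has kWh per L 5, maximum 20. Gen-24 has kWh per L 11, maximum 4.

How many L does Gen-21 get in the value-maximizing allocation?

Highest kWh per L first: Gen-24 11 > Gen-21 8 > Gen-13 5.
Give Gen-24 4 to hit its cap of 4 — 6 left.
Gen-21: +6 (room for 10) → 6. Pool exhausted.

6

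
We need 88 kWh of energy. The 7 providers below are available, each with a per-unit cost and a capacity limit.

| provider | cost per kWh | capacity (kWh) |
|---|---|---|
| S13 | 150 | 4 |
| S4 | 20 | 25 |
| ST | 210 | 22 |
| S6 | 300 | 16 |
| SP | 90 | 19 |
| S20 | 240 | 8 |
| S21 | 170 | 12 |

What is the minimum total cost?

10910

Use providers in increasing cost order.
Take 25 from S4 at 20 — need 63 more.
SP at 90: take all 19 kWh — 44 still needed.
S13 (150): use full 4 — 40 kWh to go.
Take 12 from S21 at 170 — need 28 more.
ST at 210: take all 22 kWh — 6 still needed.
S20 (240): take the remaining 6 — done.
S6: unused.
Cost = 25×20 + 19×90 + 4×150 + 12×170 + 22×210 + 6×240 = 10910.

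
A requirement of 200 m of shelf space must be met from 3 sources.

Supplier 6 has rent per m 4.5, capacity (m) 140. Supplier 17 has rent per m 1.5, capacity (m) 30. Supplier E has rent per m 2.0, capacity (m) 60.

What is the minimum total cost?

660

Fill from the cheapest source first.
Take 30 from Supplier 17 at 1.5 — need 170 more.
Supplier E at 2.0: take all 60 m — 110 still needed.
Supplier 6 at 4.5: take 110 of its 140 — requirement met.
Cost = 30×1.5 + 60×2.0 + 110×4.5 = 660.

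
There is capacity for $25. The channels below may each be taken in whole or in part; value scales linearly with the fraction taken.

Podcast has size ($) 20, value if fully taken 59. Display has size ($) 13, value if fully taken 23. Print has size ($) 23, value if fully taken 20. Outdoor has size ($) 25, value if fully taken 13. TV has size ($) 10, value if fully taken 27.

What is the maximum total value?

Best value per unit of size first: Podcast 59/20≈2.95, TV 27/10≈2.7, Display 23/13≈1.77, Print 20/23≈0.87, Outdoor 13/25≈0.52.
Take all of Podcast (20 $, value 59) → 5 $ left.
Fill the last 5 $ with part of TV: 5/10 of it earns 13.5.
Total value = 72.5.

72.5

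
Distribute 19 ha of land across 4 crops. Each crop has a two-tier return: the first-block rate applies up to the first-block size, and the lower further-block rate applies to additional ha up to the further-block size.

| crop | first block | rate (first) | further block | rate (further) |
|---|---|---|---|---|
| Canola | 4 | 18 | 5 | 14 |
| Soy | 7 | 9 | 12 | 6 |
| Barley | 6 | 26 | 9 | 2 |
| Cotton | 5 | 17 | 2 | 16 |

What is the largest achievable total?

373

Order all 8 blocks by rate: Barley/tier1 26 > Canola/tier1 18 > Cotton/tier1 17 > Cotton/tier2 16 > Canola/tier2 14 > Soy/tier1 9 > Soy/tier2 6 > Barley/tier2 2.
Barley/tier1 (26): +6 — 13 left.
Canola tier1 at 18: fill all 4 — 9 left.
Fill Cotton tier1 block (5 at 17) — 4 left.
Cotton/tier2 (16): +2 — 2 left.
2 remain; put them into Canola tier2 at 14.
Total = 26×6 + 18×4 + 17×5 + 16×2 + 14×2 = 373.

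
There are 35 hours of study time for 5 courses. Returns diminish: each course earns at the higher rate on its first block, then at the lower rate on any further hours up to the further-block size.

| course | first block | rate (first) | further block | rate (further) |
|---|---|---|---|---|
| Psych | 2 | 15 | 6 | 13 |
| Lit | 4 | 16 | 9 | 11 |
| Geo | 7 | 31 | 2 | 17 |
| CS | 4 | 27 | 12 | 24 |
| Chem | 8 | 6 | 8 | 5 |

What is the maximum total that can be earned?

Treat each block as its own option and order by rate: Geo/first 31 > CS/first 27 > CS/second 24 > Geo/second 17 > Lit/first 16 > Psych/first 15 > Psych/second 13 > Lit/second 11 > Chem/first 6 > Chem/second 5.
Fill Geo first block (7 at 31) — 28 left.
CS/first (27): +4 — 24 left.
Fill CS second block (12 at 24) — 12 left.
Geo second at 17: fill all 2 — 10 left.
Fill Lit first block (4 at 16) — 6 left.
Psych first at 15: fill all 2 — 4 left.
Psych/second: +4 of 6 at 13; pool empty.
Total = 31×7 + 27×4 + 24×12 + 17×2 + 16×4 + 15×2 + 13×4 = 793.

793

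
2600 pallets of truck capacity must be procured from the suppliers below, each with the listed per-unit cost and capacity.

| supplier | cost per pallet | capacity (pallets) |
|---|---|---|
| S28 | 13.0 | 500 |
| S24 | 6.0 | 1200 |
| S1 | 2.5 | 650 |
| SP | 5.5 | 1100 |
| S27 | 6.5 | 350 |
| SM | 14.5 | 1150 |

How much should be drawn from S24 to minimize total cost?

850

Cheapest first:
S1 (2.5): use full 650 ; 1950 pallets to go.
SP at 5.5: take all 1100 pallets ; 850 still needed.
S24 at 6.0: take 850 of its 1200 ; requirement met.
S27, S28, SM: unused.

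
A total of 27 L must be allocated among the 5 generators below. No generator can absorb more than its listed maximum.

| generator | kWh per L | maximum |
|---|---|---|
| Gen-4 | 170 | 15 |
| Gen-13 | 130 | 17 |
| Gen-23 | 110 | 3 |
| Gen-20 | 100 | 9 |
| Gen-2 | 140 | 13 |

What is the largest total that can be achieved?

4230

Highest kWh per L first: Gen-4 170 > Gen-2 140 > Gen-13 130 > Gen-23 110 > Gen-20 100.
Gen-4 takes 15 to reach its cap of 15 → 12 left.
Only 12 left; Gen-2 takes them to reach 12.
Total = 170×15 + 140×12 = 4230.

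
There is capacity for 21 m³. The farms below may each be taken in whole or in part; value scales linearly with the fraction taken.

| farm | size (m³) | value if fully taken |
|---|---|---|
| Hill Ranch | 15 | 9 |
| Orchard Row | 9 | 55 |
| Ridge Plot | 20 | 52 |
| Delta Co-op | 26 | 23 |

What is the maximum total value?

86.2

Rank by value-to-size ratio: Orchard Row 55/9≈6.11, Ridge Plot 52/20≈2.6, Delta Co-op 23/26≈0.885, Hill Ranch 9/15≈0.6.
All 9 m³ of Orchard Row fit (value 55) — 12 remain.
Only 12 m³ remain; take 12/20 of Ridge Plot for value 52×12/20 = 31.2.
Total value = 86.2.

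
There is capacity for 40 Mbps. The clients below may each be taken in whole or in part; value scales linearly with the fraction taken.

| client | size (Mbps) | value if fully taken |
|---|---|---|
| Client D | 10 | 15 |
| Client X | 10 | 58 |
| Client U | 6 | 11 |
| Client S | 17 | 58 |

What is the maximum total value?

Sort by value density: Client X 58/10≈5.8, Client S 58/17≈3.41, Client U 11/6≈1.83, Client D 15/10≈1.5.
Take all of Client X (10 Mbps, value 58) ; 30 Mbps left.
Take all of Client S (17 Mbps, value 58) ; 13 Mbps left.
All 6 Mbps of Client U fit (value 11) ; 7 remain.
Only 7 Mbps remain; take 7/10 of Client D for value 15×7/10 = 10.5.
Total value = 137.5.

137.5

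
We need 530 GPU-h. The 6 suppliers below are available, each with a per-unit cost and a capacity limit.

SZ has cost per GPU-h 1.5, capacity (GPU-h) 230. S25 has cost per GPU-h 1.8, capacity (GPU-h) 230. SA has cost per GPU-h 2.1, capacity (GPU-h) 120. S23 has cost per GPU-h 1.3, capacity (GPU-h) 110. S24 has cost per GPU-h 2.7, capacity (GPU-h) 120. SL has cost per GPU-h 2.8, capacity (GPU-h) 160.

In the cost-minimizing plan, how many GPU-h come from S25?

Fill from the cheapest supplier first.
Take 110 from S23 at 1.3 ; need 420 more.
SZ at 1.5: take all 230 GPU-h ; 190 still needed.
S25 at 1.8: take 190 of its 230 ; requirement met.
SA, S24, SL: unused.

190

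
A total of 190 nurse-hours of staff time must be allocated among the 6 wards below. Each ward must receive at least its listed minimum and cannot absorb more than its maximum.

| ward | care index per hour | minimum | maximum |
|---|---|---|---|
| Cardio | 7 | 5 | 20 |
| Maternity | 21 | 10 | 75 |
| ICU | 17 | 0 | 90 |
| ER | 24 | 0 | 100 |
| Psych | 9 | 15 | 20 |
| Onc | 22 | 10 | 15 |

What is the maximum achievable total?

4055

Meeting every minimum uses 5+10+0+0+15+10 = 40 nurse-hours, leaving 150.
Rank by care index per hour: ER 24 > Onc 22 > Maternity 21 > ICU 17 > Psych 9 > Cardio 7.
ER takes 100 more to reach its cap of 100 ; 50 left.
Onc: +5 to 15 (cap) ; 45 left.
Maternity has room for 65 more but only 45 remain, so it gets 55.
Total = 7×5 + 21×55 + 24×100 + 9×15 + 22×15 = 4055.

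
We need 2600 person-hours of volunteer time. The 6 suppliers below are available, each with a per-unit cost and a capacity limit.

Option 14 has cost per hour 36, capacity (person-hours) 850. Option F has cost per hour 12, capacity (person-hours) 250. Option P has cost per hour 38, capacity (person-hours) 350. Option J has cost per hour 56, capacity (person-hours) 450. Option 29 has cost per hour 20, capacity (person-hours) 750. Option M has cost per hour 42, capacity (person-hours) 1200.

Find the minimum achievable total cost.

78700

Cheapest first:
Option F at 12: take all 250 person-hours ; 2350 still needed.
Take 750 from Option 29 at 20 ; need 1600 more.
Option 14 at 36: take all 850 person-hours ; 750 still needed.
Option P at 38: take all 350 person-hours ; 400 still needed.
Take 400 from Option M at 42 to finish.
Option J: unused.
Cost = 250×12 + 750×20 + 850×36 + 350×38 + 400×42 = 78700.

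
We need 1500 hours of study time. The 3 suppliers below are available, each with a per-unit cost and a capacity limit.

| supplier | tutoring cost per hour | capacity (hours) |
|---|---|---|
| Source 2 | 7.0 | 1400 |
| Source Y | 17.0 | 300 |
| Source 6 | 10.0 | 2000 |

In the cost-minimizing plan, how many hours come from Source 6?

100

Use suppliers in increasing cost order.
Take 1400 from Source 2 at 7.0 → need 100 more.
Source 6 at 10.0: take 100 of its 2000 → requirement met.
Source Y: unused.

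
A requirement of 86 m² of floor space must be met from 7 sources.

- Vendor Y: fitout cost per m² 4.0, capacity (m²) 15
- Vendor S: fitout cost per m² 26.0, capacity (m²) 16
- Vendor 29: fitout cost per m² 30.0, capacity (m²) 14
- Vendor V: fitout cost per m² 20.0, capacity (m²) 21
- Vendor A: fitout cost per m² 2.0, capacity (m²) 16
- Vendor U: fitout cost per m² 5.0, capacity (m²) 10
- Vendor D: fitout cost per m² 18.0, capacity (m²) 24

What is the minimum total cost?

994

Cheapest first:
Vendor A (2.0): use full 16 — 70 m² to go.
Vendor Y (4.0): use full 15 — 55 m² to go.
Vendor U at 5.0: take all 10 m² — 45 still needed.
Take 24 from Vendor D at 18.0 — need 21 more.
Vendor V at 20.0: take all 21 m² — 0 still needed.
Vendor S, Vendor 29: unused.
Cost = 16×2.0 + 15×4.0 + 10×5.0 + 24×18.0 + 21×20.0 = 994.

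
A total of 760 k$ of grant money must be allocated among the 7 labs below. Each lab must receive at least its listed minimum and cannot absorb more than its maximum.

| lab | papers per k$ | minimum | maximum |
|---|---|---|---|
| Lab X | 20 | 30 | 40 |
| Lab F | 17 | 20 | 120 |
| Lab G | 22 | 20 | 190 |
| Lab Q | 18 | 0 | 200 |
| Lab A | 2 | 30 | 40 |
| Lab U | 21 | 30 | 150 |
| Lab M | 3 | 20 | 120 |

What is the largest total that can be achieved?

Meeting every minimum uses 30+20+20+0+30+30+20 = 150 k$, leaving 610.
Rank by papers per k$: Lab G 22 > Lab U 21 > Lab X 20 > Lab Q 18 > Lab F 17 > Lab M 3 > Lab A 2.
Lab G: +170 to 190 (cap) → 440 left.
Give Lab U 120 more to hit its cap of 150 → 320 left.
Lab X: +10 to 40 (cap) → 310 left.
Give Lab Q 200 more to hit its cap of 200 → 110 left.
Lab F takes 100 more to reach its cap of 120 → 10 left.
Only 10 left; Lab M takes them to reach 30.
Total = 20×40 + 17×120 + 22×190 + 18×200 + 2×30 + 21×150 + 3×30 = 13920.

13920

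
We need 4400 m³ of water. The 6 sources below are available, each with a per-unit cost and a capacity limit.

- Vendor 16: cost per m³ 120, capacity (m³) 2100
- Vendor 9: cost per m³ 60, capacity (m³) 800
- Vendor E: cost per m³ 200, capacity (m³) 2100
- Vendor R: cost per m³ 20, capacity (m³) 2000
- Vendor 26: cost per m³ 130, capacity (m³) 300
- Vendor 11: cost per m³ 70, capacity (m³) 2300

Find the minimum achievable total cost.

200000

Fill from the cheapest source first.
Vendor R (20): use full 2000 → 2400 m³ to go.
Vendor 9 at 60: take all 800 m³ → 1600 still needed.
Take 1600 from Vendor 11 at 70 to finish.
Vendor 16, Vendor 26, Vendor E: unused.
Cost = 2000×20 + 800×60 + 1600×70 = 200000.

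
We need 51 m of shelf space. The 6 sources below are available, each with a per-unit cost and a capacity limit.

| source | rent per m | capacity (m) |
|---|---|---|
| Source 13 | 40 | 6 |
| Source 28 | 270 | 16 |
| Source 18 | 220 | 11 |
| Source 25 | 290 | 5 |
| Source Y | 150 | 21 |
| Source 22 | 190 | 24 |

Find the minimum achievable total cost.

7950

Fill from the cheapest source first.
Take 6 from Source 13 at 40 → need 45 more.
Source Y at 150: take all 21 m → 24 still needed.
Take 24 from Source 22 at 190 → need 0 more.
Source 18, Source 28, Source 25: unused.
Cost = 6×40 + 21×150 + 24×190 = 7950.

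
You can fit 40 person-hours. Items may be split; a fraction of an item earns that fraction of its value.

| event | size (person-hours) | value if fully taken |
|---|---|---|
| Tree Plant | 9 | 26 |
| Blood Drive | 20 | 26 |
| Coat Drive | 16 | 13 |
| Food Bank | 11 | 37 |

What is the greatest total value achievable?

Best value per unit of size first: Food Bank 37/11≈3.36, Tree Plant 26/9≈2.89, Blood Drive 26/20≈1.3, Coat Drive 13/16≈0.812.
Food Bank: take in full, 11 person-hours for value 37 — 29 left.
Tree Plant: take in full, 9 person-hours for value 26 — 20 left.
Take all of Blood Drive (20 person-hours, value 26) — 0 person-hours left.
Total value = 89.

89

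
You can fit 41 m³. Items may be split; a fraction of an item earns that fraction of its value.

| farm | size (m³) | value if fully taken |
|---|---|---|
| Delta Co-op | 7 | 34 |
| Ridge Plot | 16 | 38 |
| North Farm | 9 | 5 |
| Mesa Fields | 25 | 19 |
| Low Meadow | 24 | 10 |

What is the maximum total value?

Rank by value-to-size ratio: Delta Co-op 34/7≈4.86, Ridge Plot 38/16≈2.38, Mesa Fields 19/25≈0.76, North Farm 5/9≈0.556, Low Meadow 10/24≈0.417.
Take all of Delta Co-op (7 m³, value 34) → 34 m³ left.
Ridge Plot: take in full, 16 m³ for value 38 → 18 left.
Only 18 m³ remain; take 18/25 of Mesa Fields for value 19×18/25 = 13.68.
Total value = 85.68.

85.68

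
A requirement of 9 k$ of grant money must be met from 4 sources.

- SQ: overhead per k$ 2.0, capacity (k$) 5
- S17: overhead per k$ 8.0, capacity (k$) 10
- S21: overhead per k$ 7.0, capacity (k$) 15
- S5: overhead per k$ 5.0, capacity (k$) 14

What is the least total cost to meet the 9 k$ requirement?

Use sources in increasing cost order.
SQ (2.0): use full 5 → 4 k$ to go.
S5 at 5.0: take 4 of its 14 → requirement met.
S21, S17: unused.
Cost = 5×2.0 + 4×5.0 = 30.

30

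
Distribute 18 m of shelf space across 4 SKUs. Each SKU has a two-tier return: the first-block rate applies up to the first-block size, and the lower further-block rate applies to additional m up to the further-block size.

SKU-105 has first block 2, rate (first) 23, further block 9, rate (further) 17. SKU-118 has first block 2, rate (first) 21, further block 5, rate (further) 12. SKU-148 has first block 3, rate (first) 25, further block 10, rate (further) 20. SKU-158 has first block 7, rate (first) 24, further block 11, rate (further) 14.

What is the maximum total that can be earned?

411

Order all 8 blocks by rate: SKU-148/tier1 25 > SKU-158/tier1 24 > SKU-105/tier1 23 > SKU-118/tier1 21 > SKU-148/tier2 20 > SKU-105/tier2 17 > SKU-158/tier2 14 > SKU-118/tier2 12.
SKU-148/tier1 (25): +3 → 15 left.
Fill SKU-158 tier1 block (7 at 24) → 8 left.
SKU-105/tier1 (23): +2 → 6 left.
SKU-118 tier1 at 21: fill all 2 → 4 left.
4 remain; put them into SKU-148 tier2 at 20.
Total = 25×3 + 24×7 + 23×2 + 21×2 + 20×4 = 411.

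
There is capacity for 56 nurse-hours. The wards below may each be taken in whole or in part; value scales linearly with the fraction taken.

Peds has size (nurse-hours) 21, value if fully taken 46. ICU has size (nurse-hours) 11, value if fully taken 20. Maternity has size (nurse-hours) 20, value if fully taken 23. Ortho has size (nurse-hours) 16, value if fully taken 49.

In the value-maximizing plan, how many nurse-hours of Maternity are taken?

Best value per unit of size first: Ortho 49/16≈3.06, Peds 46/21≈2.19, ICU 20/11≈1.82, Maternity 23/20≈1.15.
Ortho: take in full, 16 nurse-hours for value 49 → 40 left.
Take all of Peds (21 nurse-hours, value 46) → 19 nurse-hours left.
ICU: take in full, 11 nurse-hours for value 20 → 8 left.
Fill the last 8 nurse-hours with part of Maternity: 8/20 of it earns 9.2.

8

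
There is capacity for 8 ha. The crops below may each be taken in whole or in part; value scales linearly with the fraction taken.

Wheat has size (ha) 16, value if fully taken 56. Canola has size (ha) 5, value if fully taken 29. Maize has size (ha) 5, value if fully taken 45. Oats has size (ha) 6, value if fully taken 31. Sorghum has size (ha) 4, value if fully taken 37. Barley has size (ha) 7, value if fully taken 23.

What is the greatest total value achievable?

Sort by value density: Sorghum 37/4≈9.25, Maize 45/5≈9, Canola 29/5≈5.8, Oats 31/6≈5.17, Wheat 56/16≈3.5, Barley 23/7≈3.29.
Sorghum: take in full, 4 ha for value 37 — 4 left.
Only 4 ha remain; take 4/5 of Maize for value 45×4/5 = 36.
Total value = 73.

73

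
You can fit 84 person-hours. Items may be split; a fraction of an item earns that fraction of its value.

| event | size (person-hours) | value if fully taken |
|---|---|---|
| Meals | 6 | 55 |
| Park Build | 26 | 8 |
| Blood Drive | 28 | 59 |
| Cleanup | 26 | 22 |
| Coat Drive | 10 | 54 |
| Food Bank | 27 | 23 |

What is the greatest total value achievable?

202

Best value per unit of size first: Meals 55/6≈9.17, Coat Drive 54/10≈5.4, Blood Drive 59/28≈2.11, Food Bank 23/27≈0.852, Cleanup 22/26≈0.846, Park Build 8/26≈0.308.
Meals: take in full, 6 person-hours for value 55 ; 78 left.
All 10 person-hours of Coat Drive fit (value 54) ; 68 remain.
All 28 person-hours of Blood Drive fit (value 59) ; 40 remain.
Take all of Food Bank (27 person-hours, value 23) ; 13 person-hours left.
13 person-hours left: a 13/26 share of Cleanup gives 22×13/26 = 11.
Total value = 202.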